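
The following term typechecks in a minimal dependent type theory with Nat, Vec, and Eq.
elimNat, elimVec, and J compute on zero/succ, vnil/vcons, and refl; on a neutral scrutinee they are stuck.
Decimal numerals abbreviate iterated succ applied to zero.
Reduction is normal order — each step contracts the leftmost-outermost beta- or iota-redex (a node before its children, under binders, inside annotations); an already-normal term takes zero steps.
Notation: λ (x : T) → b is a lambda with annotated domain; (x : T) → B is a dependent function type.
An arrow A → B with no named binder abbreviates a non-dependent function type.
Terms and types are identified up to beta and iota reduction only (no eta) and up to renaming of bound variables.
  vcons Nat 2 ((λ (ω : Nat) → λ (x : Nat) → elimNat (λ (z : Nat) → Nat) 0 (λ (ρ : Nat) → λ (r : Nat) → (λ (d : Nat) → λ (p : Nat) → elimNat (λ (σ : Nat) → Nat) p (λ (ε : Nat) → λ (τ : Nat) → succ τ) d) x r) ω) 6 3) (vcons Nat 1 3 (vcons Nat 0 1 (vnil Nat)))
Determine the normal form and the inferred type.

resulting normal form:
  vcons Nat 2 18 (vcons Nat 1 3 (vcons Nat 0 1 (vnil Nat)))
type:
  Vec Nat 3
observation: reduction starts at a beta-redex, and 93 normal-order steps reach the normal form.


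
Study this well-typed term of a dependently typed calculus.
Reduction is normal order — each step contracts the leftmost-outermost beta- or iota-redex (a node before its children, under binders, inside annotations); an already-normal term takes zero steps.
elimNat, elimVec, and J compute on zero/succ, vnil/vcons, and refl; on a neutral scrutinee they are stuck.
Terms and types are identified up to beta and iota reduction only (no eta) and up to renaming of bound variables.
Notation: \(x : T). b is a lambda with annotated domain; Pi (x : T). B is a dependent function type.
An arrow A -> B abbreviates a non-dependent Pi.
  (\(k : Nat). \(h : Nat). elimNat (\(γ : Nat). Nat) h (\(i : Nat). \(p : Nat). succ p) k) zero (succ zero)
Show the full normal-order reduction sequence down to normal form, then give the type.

normal-order reduction sequence:
  (\(k : Nat). \(h : Nat). elimNat (\(γ : Nat). Nat) h (\(i : Nat). \(p : Nat). succ p) k) zero (succ zero)
  ~> (\(k : Nat). elimNat (\(h : Nat). Nat) k (\(γ : Nat). \(i : Nat). succ i) zero) (succ zero)
  ~> elimNat (\(k : Nat). Nat) (succ zero) (\(h : Nat). \(γ : Nat). succ γ) zero
  ~> succ zero
inferred type:
  Nat


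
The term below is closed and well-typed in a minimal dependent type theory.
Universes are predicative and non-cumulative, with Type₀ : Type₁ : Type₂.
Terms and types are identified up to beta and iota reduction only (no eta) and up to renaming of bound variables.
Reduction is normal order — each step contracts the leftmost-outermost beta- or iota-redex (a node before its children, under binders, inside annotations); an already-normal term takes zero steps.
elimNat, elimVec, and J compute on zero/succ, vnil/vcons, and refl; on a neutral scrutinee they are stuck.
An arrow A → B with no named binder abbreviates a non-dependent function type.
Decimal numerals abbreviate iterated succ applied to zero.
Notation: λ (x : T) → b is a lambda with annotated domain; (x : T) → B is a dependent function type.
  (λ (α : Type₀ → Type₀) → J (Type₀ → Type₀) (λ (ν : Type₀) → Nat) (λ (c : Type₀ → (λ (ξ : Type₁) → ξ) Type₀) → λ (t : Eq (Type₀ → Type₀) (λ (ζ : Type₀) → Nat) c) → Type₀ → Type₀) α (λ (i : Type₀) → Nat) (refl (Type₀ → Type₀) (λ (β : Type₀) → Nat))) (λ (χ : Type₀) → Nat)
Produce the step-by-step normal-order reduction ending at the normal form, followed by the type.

normal-order reduction sequence:
  (λ (α : Type₀ → Type₀) → J (Type₀ → Type₀) (λ (ν : Type₀) → Nat) (λ (c : Type₀ → (λ (ξ : Type₁) → ξ) Type₀) → λ (t : Eq (Type₀ → Type₀) (λ (ζ : Type₀) → Nat) c) → Type₀ → Type₀) α (λ (i : Type₀) → Nat) (refl (Type₀ → Type₀) (λ (β : Type₀) → Nat))) (λ (χ : Type₀) → Nat)
  ~> J (Type₀ → Type₀) (λ (α : Type₀) → Nat) (λ (ν : Type₀ → (λ (c : Type₁) → c) Type₀) → λ (ξ : Eq (Type₀ → Type₀) (λ (t : Type₀) → Nat) ν) → Type₀ → Type₀) (λ (ζ : Type₀) → Nat) (λ (i : Type₀) → Nat) (refl (Type₀ → Type₀) (λ (β : Type₀) → Nat))
  ~> λ (α : Type₀) → Nat
the term's type:
  Type₀ → Type₀


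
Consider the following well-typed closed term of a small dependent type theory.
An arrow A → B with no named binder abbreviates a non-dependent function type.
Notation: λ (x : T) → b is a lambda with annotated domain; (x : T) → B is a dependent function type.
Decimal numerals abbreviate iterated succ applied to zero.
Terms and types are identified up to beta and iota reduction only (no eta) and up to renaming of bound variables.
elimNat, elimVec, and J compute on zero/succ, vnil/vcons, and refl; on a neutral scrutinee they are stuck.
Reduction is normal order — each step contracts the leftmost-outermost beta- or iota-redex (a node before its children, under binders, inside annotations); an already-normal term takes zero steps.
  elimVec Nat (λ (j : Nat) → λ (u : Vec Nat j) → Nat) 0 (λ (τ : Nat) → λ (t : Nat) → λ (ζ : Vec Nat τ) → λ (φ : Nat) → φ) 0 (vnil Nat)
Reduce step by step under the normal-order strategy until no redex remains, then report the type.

reduction (normal order):
  elimVec Nat (λ (j : Nat) → λ (u : Vec Nat j) → Nat) 0 (λ (τ : Nat) → λ (t : Nat) → λ (ζ : Vec Nat τ) → λ (φ : Nat) → φ) 0 (vnil Nat)
  ~> 0
inferred type:
  Nat


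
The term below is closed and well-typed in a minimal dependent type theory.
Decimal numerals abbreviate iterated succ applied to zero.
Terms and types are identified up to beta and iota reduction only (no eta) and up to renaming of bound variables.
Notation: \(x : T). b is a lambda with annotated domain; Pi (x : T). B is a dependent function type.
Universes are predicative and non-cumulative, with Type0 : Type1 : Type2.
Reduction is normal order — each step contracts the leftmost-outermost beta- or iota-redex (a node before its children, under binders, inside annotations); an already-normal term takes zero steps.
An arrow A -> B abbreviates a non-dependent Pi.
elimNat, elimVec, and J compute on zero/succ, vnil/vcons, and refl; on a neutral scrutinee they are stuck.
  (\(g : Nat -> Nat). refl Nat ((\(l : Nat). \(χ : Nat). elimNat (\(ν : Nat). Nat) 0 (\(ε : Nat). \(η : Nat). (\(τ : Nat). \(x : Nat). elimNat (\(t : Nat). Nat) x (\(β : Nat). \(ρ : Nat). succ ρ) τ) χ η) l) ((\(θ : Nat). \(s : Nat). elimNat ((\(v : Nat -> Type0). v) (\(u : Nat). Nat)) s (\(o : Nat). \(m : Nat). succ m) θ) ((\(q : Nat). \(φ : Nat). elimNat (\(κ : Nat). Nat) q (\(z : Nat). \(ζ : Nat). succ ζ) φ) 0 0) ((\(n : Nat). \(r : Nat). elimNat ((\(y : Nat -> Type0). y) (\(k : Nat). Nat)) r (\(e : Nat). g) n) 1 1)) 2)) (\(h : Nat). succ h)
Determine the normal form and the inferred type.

reduced normal form:
  refl Nat 4
inferred type:
  Eq Nat 4 4


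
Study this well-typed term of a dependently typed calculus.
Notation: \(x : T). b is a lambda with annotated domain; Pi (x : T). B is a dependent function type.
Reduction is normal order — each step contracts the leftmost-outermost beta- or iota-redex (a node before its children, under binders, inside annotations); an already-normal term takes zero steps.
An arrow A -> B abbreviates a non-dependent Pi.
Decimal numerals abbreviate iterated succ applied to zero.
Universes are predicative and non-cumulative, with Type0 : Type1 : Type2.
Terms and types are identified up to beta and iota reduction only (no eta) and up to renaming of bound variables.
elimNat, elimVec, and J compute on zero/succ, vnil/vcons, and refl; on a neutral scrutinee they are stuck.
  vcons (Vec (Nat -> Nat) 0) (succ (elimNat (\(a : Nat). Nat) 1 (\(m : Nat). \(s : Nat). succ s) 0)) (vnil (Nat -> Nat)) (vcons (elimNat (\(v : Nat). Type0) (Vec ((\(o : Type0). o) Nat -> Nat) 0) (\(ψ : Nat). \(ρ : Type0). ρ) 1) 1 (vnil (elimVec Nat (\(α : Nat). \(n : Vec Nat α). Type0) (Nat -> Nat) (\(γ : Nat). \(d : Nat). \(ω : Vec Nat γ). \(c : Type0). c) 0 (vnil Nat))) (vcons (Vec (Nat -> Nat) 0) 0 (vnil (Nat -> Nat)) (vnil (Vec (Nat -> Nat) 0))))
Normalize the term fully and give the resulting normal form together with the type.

normal form:
  vcons (Vec (Nat -> Nat) 0) 2 (vnil (Nat -> Nat)) (vcons (Vec (Nat -> Nat) 0) 1 (vnil (Nat -> Nat)) (vcons (Vec (Nat -> Nat) 0) 0 (vnil (Nat -> Nat)) (vnil (Vec (Nat -> Nat) 0))))
inferred type:
  Vec (Vec (Nat -> Nat) 0) 3
observation: contracting an elimNat iota-redex first, the term normalizes in 7 steps.


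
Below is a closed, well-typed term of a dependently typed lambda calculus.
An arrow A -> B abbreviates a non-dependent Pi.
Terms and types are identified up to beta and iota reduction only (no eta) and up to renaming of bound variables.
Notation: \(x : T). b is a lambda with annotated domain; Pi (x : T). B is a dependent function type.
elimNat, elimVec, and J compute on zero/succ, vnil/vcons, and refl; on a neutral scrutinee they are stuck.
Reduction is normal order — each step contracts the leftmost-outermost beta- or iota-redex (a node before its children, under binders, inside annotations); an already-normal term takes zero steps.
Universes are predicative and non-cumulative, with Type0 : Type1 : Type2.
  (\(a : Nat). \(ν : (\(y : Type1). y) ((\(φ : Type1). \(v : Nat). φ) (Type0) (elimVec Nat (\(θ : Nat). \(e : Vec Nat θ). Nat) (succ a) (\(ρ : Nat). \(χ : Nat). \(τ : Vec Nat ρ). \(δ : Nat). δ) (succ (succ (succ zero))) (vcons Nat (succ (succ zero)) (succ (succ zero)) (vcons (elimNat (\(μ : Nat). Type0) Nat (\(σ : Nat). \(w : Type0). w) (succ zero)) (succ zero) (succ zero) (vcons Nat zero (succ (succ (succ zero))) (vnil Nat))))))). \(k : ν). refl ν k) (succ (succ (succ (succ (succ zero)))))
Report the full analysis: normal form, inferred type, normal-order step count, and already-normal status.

reduced normal form:
  \(a : Type0). \(ν : a). refl a ν
type:
  Pi (a : Type0). Pi (ν : a). Eq a ν ν
steps to reach normal form (normal order): 4
already normal: no
first redex: a beta-redex


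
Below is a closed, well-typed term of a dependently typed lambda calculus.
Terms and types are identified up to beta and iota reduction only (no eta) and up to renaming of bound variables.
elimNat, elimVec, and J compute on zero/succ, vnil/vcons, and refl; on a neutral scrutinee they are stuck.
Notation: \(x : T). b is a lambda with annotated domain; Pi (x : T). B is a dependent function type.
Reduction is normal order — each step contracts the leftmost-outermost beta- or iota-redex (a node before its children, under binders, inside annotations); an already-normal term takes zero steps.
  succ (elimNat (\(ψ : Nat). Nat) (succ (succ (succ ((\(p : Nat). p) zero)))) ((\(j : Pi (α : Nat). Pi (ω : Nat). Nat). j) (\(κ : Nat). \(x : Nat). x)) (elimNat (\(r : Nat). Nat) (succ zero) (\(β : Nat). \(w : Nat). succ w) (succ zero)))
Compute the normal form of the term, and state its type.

normal form:
  succ (succ (succ (succ zero)))
type:
  Nat


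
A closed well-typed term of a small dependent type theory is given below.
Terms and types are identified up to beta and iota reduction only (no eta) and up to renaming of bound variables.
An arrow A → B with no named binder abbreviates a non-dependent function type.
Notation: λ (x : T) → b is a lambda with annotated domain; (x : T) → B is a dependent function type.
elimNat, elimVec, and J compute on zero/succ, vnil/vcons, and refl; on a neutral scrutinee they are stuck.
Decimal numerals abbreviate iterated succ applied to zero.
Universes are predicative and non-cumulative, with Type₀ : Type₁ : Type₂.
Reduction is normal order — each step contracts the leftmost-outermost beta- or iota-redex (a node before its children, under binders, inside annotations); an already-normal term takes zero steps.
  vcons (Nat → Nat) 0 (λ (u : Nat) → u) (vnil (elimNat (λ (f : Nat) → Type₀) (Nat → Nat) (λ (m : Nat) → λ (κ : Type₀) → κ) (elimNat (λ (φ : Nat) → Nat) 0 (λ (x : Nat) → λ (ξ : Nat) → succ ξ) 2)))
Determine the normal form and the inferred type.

reduced normal form:
  vcons (Nat → Nat) 0 (λ (u : Nat) → u) (vnil (Nat → Nat))
the term's type:
  Vec (Nat → Nat) 1
observation: normalization takes exactly 14 steps under the normal-order strategy.


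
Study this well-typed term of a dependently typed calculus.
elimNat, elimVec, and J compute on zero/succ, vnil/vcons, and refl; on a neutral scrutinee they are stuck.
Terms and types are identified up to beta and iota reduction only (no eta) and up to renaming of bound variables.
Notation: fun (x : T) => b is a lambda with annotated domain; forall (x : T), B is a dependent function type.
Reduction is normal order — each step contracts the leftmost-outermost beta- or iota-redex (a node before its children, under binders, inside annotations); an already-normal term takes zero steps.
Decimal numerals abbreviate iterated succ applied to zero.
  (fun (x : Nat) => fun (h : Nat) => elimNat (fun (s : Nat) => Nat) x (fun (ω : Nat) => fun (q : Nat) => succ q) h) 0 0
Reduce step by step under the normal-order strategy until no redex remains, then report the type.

normal-order reduction sequence:
  (fun (x : Nat) => fun (h : Nat) => elimNat (fun (s : Nat) => Nat) x (fun (ω : Nat) => fun (q : Nat) => succ q) h) 0 0
  ~> (fun (x : Nat) => elimNat (fun (h : Nat) => Nat) 0 (fun (s : Nat) => fun (ω : Nat) => succ ω) x) 0
  ~> elimNat (fun (x : Nat) => Nat) 0 (fun (h : Nat) => fun (s : Nat) => succ s) 0
  ~> 0
type:
  Nat


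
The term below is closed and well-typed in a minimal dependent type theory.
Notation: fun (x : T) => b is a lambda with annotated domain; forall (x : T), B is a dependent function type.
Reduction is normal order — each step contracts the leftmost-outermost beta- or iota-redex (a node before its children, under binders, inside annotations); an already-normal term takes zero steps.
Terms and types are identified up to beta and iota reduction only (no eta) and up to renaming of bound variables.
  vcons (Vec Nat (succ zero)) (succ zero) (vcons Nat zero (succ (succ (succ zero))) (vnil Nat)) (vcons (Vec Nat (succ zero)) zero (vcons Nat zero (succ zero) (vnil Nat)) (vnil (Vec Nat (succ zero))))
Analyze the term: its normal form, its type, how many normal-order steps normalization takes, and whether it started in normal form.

reduced normal form:
  vcons (Vec Nat (succ zero)) (succ zero) (vcons Nat zero (succ (succ (succ zero))) (vnil Nat)) (vcons (Vec Nat (succ zero)) zero (vcons Nat zero (succ zero) (vnil Nat)) (vnil (Vec Nat (succ zero))))
inferred type:
  Vec (Vec Nat (succ zero)) (succ (succ zero))
steps to reach normal form (normal order): 0
started in normal form: yes


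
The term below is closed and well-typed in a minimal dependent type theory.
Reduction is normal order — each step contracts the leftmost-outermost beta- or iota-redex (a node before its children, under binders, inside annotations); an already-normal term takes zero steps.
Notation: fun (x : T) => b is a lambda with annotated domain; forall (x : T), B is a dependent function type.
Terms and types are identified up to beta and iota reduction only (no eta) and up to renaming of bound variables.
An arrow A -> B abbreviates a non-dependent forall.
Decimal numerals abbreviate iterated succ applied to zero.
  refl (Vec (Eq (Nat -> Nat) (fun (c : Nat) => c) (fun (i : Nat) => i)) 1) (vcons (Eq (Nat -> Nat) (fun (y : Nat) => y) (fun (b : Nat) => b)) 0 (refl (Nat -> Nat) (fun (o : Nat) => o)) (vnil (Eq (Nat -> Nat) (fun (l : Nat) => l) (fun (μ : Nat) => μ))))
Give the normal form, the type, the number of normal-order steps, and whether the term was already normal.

reduced normal form:
  refl (Vec (Eq (Nat -> Nat) (fun (c : Nat) => c) (fun (i : Nat) => i)) 1) (vcons (Eq (Nat -> Nat) (fun (y : Nat) => y) (fun (b : Nat) => b)) 0 (refl (Nat -> Nat) (fun (o : Nat) => o)) (vnil (Eq (Nat -> Nat) (fun (l : Nat) => l) (fun (μ : Nat) => μ))))
type:
  Eq (Vec (Eq (Nat -> Nat) (fun (c : Nat) => c) (fun (i : Nat) => i)) 1) (vcons (Eq (Nat -> Nat) (fun (y : Nat) => y) (fun (b : Nat) => b)) 0 (refl (Nat -> Nat) (fun (o : Nat) => o)) (vnil (Eq (Nat -> Nat) (fun (l : Nat) => l) (fun (μ : Nat) => μ)))) (vcons (Eq (Nat -> Nat) (fun (q : Nat) => q) (fun (a : Nat) => a)) 0 (refl (Nat -> Nat) (fun (α : Nat) => α)) (vnil (Eq (Nat -> Nat) (fun (ξ : Nat) => ξ) (fun (ψ : Nat) => ψ))))
normal-order step count: 0
term was already normal: yes


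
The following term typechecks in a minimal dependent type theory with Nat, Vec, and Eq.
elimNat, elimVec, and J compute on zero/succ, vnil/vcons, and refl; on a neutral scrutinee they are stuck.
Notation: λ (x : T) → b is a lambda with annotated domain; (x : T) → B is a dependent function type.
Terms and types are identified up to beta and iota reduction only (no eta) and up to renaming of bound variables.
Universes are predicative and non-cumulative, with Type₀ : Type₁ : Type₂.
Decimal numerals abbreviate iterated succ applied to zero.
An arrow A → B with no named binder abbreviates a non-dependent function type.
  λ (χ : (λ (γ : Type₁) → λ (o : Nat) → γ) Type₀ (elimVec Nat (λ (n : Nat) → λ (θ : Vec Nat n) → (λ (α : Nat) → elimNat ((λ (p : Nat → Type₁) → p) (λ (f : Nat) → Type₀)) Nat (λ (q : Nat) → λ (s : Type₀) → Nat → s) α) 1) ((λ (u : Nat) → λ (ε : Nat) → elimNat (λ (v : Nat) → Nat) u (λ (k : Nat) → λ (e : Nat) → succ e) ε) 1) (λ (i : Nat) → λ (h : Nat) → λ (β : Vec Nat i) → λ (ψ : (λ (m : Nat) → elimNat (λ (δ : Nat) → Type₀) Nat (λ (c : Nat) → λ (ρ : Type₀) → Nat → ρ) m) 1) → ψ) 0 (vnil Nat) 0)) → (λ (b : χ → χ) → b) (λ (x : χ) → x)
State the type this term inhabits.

inferred type:
  (χ : Type₀) → χ → χ


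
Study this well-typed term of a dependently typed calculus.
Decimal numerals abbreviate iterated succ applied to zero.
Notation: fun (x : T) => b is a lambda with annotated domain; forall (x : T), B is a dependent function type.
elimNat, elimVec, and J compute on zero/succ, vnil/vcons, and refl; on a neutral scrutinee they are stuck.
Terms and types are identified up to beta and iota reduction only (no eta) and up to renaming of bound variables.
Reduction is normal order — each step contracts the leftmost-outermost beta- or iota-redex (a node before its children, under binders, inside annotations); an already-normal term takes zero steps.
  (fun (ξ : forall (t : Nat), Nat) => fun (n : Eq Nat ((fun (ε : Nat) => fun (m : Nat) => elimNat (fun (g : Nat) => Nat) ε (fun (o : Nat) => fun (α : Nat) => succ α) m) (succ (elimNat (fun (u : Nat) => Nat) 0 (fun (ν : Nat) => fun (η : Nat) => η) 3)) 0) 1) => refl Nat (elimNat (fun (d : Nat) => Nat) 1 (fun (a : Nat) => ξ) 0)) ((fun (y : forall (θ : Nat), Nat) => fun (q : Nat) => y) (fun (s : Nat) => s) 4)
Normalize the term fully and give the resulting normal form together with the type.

resulting normal form:
  fun (ξ : Eq Nat 1 1) => refl Nat 1
the term's type:
  forall (ξ : Eq Nat 1 1), Eq Nat 1 1
observation: 15 normal-order steps normalize the term, beginning with a beta-redex.


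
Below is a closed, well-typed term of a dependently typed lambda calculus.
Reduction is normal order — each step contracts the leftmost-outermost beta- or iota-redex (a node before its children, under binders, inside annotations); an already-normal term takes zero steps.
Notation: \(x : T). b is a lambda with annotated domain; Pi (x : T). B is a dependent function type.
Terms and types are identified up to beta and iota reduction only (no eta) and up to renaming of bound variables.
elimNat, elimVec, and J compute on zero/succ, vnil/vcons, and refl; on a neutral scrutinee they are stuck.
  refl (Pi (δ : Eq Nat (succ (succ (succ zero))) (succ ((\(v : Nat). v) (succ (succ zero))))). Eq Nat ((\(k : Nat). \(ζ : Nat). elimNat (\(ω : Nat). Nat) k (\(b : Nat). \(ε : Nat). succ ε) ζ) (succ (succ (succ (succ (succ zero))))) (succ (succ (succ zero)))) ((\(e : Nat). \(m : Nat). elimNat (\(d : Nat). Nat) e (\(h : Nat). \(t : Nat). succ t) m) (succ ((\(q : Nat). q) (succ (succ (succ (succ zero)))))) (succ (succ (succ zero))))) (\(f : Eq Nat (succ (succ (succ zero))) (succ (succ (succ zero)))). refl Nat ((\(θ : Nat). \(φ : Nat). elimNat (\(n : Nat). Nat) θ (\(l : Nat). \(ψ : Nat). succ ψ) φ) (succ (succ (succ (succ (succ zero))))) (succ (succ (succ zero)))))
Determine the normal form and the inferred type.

reduced normal form:
  refl (Pi (δ : Eq Nat (succ (succ (succ zero))) (succ (succ (succ zero)))). Eq Nat (succ (succ (succ (succ (succ (succ (succ (succ zero)))))))) (succ (succ (succ (succ (succ (succ (succ (succ zero))))))))) (\(v : Eq Nat (succ (succ (succ zero))) (succ (succ (succ zero)))). refl Nat (succ (succ (succ (succ (succ (succ (succ (succ zero)))))))))
type:
  Eq (Pi (δ : Eq Nat (succ (succ (succ zero))) (succ (succ (succ zero)))). Eq Nat (succ (succ (succ (succ (succ (succ (succ (succ zero)))))))) (succ (succ (succ (succ (succ (succ (succ (succ zero))))))))) (\(v : Eq Nat (succ (succ (succ zero))) (succ (succ (succ zero)))). refl Nat (succ (succ (succ (succ (succ (succ (succ (succ zero))))))))) (\(k : Eq Nat (succ (succ (succ zero))) (succ (succ (succ zero)))). refl Nat (succ (succ (succ (succ (succ (succ (succ (succ zero)))))))))
observation: the first redex contracted is a beta-redex; the normal form is reached in 38 normal-order steps.


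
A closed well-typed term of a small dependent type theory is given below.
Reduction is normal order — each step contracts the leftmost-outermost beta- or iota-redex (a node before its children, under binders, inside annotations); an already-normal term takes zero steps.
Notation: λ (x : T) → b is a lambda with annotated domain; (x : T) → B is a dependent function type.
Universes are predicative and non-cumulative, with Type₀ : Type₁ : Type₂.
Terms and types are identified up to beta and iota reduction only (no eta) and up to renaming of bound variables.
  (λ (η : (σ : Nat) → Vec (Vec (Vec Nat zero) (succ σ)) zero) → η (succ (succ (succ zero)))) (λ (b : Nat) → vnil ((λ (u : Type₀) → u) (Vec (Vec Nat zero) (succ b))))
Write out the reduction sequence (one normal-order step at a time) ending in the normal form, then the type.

reduction (normal order):
  (λ (η : (σ : Nat) → Vec (Vec (Vec Nat zero) (succ σ)) zero) → η (succ (succ (succ zero)))) (λ (b : Nat) → vnil ((λ (u : Type₀) → u) (Vec (Vec Nat zero) (succ b))))
  ~> (λ (η : Nat) → vnil ((λ (σ : Type₀) → σ) (Vec (Vec Nat zero) (succ η)))) (succ (succ (succ zero)))
  ~> vnil ((λ (η : Type₀) → η) (Vec (Vec Nat zero) (succ (succ (succ (succ zero))))))
  ~> vnil (Vec (Vec Nat zero) (succ (succ (succ (succ zero)))))
inferred type:
  Vec (Vec (Vec Nat zero) (succ (succ (succ (succ zero))))) zero


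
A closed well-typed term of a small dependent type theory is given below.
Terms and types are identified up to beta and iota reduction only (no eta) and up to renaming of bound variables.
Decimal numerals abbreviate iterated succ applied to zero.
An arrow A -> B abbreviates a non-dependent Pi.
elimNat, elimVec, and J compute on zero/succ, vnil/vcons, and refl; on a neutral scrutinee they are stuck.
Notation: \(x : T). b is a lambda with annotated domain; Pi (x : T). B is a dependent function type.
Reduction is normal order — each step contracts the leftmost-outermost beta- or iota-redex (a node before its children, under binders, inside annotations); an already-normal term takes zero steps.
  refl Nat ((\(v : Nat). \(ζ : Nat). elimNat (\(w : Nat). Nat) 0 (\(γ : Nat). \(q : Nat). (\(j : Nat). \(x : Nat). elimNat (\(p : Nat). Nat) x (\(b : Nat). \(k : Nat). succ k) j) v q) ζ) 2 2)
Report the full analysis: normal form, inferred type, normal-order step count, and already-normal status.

reduced normal form:
  refl Nat 4
type:
  Eq Nat 4 4
normal-order step count: 27
term was already normal: no
first redex: a beta-redex


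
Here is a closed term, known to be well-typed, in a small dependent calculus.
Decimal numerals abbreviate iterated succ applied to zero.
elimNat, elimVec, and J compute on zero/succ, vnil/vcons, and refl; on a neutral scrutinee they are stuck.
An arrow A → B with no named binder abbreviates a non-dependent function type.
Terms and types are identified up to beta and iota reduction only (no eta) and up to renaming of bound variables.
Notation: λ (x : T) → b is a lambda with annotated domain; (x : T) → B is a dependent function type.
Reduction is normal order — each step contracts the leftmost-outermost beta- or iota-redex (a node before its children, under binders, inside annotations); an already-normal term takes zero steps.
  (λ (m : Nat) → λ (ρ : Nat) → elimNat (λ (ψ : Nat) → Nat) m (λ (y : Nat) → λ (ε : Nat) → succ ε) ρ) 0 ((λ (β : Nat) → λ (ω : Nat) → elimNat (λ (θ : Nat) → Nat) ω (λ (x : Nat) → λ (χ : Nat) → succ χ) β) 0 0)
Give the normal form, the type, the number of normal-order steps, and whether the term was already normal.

resulting normal form:
  0
inferred type:
  Nat
reduction steps (normal order): 6
term was already normal: no
first redex: a beta-redex


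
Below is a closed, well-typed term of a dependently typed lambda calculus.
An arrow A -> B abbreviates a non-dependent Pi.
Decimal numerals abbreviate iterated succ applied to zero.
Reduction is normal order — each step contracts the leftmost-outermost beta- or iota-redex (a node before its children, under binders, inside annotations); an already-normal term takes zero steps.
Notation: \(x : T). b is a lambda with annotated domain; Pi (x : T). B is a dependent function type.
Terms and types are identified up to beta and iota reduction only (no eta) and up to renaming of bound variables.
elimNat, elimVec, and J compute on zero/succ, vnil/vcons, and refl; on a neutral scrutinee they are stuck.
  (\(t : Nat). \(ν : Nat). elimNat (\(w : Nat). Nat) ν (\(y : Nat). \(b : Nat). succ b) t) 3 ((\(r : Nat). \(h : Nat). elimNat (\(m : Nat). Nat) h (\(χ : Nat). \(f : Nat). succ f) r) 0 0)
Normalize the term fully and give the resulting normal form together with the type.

resulting normal form:
  3
inferred type:
  Nat
observation: contracting a beta-redex first, the term normalizes in 15 steps.


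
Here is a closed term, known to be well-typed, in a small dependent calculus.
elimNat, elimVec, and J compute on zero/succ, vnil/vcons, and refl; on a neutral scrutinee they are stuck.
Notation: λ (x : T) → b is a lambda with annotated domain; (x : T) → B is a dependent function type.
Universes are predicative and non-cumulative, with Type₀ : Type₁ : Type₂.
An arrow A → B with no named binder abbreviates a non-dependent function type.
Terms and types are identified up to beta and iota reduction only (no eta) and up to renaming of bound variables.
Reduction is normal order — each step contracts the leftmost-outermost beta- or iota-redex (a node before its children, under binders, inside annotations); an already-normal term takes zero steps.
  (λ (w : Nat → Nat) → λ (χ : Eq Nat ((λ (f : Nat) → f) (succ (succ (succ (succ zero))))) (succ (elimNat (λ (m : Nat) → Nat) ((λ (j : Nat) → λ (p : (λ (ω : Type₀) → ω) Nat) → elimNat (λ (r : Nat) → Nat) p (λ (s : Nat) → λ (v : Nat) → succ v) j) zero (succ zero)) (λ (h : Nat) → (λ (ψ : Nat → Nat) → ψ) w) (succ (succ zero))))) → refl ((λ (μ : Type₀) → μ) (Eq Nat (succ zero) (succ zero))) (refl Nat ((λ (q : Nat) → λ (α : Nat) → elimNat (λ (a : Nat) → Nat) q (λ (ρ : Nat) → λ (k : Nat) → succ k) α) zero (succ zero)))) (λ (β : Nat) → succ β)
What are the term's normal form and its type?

resulting normal form:
  λ (w : Eq Nat (succ (succ (succ (succ zero)))) (succ (succ (succ (succ zero))))) → refl (Eq Nat (succ zero) (succ zero)) (refl Nat (succ zero))
inferred type:
  Eq Nat (succ (succ (succ (succ zero)))) (succ (succ (succ (succ zero)))) → Eq (Eq Nat (succ zero) (succ zero)) (refl Nat (succ zero)) (refl Nat (succ zero))
observation: the first redex contracted is a beta-redex; the normal form is reached in 21 normal-order steps.


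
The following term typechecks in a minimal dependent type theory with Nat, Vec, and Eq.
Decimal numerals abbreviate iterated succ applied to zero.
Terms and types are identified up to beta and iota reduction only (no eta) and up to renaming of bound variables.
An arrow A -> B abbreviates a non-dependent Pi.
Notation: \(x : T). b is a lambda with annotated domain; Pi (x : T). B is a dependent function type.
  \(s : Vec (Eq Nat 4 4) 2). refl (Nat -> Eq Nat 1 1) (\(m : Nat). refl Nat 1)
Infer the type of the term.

type:
  Vec (Eq Nat 4 4) 2 -> Eq (Nat -> Eq Nat 1 1) (\(s : Nat). refl Nat 1) (\(m : Nat). refl Nat 1)


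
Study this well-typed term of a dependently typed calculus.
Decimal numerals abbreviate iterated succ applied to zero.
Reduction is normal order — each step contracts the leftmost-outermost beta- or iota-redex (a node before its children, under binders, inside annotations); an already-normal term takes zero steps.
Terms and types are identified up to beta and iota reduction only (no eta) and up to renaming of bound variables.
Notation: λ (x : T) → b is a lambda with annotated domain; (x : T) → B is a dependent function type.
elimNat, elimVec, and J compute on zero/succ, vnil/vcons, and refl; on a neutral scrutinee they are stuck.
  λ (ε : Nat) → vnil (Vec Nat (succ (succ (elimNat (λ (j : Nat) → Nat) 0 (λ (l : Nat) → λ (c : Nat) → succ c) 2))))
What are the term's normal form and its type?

normal form:
  λ (ε : Nat) → vnil (Vec Nat 4)
the term's type:
  (ε : Nat) → Vec (Vec Nat 4) 0
observation: the term reaches its normal form after 7 normal-order steps.


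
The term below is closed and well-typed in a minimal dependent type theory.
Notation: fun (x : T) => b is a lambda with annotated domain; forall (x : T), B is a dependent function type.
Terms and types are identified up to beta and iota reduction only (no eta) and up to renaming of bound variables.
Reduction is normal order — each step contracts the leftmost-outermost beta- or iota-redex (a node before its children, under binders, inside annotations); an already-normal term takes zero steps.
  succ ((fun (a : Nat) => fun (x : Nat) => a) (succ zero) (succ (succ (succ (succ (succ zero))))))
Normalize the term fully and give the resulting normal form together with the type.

resulting normal form:
  succ (succ zero)
type:
  Nat


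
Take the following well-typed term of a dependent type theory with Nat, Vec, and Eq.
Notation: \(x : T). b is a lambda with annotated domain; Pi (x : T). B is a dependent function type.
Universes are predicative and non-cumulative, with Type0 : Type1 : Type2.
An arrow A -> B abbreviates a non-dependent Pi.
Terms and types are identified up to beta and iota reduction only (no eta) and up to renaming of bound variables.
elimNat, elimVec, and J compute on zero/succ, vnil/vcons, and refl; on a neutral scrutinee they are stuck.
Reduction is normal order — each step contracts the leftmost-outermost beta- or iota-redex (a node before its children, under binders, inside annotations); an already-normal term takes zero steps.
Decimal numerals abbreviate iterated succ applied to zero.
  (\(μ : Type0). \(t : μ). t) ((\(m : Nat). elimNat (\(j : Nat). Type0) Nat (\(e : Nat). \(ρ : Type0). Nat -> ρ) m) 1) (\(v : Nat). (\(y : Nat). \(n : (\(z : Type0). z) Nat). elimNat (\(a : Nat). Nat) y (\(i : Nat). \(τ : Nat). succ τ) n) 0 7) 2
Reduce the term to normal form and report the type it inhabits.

resulting normal form:
  7
the term's type:
  Nat
observation: the term reaches its normal form after 27 normal-order steps.


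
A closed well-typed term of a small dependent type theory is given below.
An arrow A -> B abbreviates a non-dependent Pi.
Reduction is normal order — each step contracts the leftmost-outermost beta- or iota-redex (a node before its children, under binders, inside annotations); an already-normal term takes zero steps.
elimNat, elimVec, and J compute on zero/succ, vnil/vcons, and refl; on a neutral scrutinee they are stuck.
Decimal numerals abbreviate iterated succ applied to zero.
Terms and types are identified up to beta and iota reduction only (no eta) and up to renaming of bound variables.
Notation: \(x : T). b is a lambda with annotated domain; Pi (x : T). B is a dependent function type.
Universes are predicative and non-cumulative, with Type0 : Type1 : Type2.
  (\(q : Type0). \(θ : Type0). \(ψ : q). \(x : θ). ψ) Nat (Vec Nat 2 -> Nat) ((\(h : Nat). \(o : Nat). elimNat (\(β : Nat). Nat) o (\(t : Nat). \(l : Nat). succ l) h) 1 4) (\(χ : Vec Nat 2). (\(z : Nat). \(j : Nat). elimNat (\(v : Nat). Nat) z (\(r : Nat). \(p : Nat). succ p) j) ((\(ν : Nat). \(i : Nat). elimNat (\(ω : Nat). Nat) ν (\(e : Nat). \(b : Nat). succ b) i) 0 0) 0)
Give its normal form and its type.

normal form:
  5
the term's type:
  Nat


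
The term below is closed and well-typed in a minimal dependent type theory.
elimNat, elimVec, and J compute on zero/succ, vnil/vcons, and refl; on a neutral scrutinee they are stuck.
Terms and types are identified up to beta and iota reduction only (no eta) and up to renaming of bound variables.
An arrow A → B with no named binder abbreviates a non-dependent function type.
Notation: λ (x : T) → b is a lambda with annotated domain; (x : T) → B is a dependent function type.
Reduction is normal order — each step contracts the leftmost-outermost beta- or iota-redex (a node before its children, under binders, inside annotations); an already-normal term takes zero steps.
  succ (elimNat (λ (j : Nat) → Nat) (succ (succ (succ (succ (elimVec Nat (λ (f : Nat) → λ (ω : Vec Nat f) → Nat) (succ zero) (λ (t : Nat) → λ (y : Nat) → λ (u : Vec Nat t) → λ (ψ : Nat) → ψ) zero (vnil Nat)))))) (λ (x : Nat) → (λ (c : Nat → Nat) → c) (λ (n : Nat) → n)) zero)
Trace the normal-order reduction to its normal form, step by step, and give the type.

normal-order reduction:
  succ (elimNat (λ (j : Nat) → Nat) (succ (succ (succ (succ (elimVec Nat (λ (f : Nat) → λ (ω : Vec Nat f) → Nat) (succ zero) (λ (t : Nat) → λ (y : Nat) → λ (u : Vec Nat t) → λ (ψ : Nat) → ψ) zero (vnil Nat)))))) (λ (x : Nat) → (λ (c : Nat → Nat) → c) (λ (n : Nat) → n)) zero)
  ~> succ (succ (succ (succ (succ (elimVec Nat (λ (j : Nat) → λ (f : Vec Nat j) → Nat) (succ zero) (λ (ω : Nat) → λ (t : Nat) → λ (y : Vec Nat ω) → λ (u : Nat) → u) zero (vnil Nat))))))
  ~> succ (succ (succ (succ (succ (succ zero)))))
the term's type:
  Nat


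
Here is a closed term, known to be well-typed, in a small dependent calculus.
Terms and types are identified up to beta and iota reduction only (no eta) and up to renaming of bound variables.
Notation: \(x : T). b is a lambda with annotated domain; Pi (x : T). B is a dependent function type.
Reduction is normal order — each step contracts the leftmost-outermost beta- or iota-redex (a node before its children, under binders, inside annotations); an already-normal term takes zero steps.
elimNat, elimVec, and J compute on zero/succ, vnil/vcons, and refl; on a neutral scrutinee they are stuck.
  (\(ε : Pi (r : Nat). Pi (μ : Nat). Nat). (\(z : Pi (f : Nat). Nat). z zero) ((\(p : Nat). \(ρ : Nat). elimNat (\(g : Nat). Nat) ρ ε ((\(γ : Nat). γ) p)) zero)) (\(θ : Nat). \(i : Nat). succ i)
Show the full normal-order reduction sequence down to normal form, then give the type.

normal-order reduction:
  (\(ε : Pi (r : Nat). Pi (μ : Nat). Nat). (\(z : Pi (f : Nat). Nat). z zero) ((\(p : Nat). \(ρ : Nat). elimNat (\(g : Nat). Nat) ρ ε ((\(γ : Nat). γ) p)) zero)) (\(θ : Nat). \(i : Nat). succ i)
  ~> (\(ε : Pi (r : Nat). Nat). ε zero) ((\(μ : Nat). \(z : Nat). elimNat (\(f : Nat). Nat) z (\(p : Nat). \(ρ : Nat). succ ρ) ((\(g : Nat). g) μ)) zero)
  ~> (\(ε : Nat). \(r : Nat). elimNat (\(μ : Nat). Nat) r (\(z : Nat). \(f : Nat). succ f) ((\(p : Nat). p) ε)) zero zero
  ~> (\(ε : Nat). elimNat (\(r : Nat). Nat) ε (\(μ : Nat). \(z : Nat). succ z) ((\(f : Nat). f) zero)) zero
  ~> elimNat (\(ε : Nat). Nat) zero (\(r : Nat). \(μ : Nat). succ μ) ((\(z : Nat). z) zero)
  ~> elimNat (\(ε : Nat). Nat) zero (\(r : Nat). \(μ : Nat). succ μ) zero
  ~> zero
type:
  Nat


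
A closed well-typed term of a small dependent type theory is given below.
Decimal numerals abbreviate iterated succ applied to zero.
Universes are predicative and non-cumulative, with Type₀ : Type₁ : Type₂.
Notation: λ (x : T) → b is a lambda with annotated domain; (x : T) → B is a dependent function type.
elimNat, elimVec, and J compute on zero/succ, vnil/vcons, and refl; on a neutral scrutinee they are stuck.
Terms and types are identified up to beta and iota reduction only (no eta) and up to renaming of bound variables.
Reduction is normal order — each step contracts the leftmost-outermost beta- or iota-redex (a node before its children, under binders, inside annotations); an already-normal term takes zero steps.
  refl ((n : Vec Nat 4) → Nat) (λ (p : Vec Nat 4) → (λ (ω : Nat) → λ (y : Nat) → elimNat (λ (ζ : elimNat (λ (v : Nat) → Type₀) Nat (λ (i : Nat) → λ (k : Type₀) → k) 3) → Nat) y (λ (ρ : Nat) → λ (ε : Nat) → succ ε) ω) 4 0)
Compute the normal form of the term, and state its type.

normal form:
  refl ((n : Vec Nat 4) → Nat) (λ (p : Vec Nat 4) → 4)
type:
  Eq ((n : Vec Nat 4) → Nat) (λ (p : Vec Nat 4) → 4) (λ (ω : Vec Nat 4) → 4)


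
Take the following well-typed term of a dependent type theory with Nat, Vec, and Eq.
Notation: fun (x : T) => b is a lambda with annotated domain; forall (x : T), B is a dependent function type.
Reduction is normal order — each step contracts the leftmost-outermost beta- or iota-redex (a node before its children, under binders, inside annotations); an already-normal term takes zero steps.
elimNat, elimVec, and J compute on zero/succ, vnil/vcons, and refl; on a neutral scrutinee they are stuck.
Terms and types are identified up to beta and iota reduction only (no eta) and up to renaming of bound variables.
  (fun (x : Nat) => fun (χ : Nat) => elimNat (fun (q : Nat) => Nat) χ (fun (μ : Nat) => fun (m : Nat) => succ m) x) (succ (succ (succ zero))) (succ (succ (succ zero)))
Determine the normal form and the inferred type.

resulting normal form:
  succ (succ (succ (succ (succ (succ zero)))))
inferred type:
  Nat
observation: 12 normal-order steps normalize the term, beginning with a beta-redex.


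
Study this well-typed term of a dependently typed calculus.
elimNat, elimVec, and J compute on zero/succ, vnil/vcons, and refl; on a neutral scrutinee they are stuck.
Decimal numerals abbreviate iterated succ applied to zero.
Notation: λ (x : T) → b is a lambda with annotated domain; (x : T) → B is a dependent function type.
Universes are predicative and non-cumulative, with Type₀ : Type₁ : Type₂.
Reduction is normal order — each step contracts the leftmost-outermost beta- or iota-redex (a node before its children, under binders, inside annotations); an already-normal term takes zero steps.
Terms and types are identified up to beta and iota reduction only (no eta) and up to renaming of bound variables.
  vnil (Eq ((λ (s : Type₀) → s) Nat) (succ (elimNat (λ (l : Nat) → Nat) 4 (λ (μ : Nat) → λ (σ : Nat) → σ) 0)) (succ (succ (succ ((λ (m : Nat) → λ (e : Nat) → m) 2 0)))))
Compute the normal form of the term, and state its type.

resulting normal form:
  vnil (Eq Nat 5 5)
inferred type:
  Vec (Eq Nat 5 5) 0
observation: contracting a beta-redex first, the term normalizes in 4 steps.


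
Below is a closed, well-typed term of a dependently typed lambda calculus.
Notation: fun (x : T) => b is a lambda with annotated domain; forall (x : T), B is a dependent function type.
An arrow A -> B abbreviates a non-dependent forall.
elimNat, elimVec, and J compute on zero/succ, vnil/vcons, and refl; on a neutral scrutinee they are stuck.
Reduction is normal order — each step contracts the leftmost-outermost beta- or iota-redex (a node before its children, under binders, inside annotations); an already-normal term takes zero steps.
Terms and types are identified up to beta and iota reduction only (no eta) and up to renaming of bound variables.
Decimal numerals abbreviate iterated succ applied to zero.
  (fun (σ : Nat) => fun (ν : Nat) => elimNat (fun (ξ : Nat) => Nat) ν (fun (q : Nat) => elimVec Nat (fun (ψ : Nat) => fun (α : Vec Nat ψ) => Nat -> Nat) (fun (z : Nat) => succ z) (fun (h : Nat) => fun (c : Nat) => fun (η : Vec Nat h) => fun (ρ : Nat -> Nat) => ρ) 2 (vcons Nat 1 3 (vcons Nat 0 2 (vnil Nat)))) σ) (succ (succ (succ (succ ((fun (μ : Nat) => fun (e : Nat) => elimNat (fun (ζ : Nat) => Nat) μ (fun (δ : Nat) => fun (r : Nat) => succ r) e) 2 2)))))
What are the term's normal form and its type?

resulting normal form:
  fun (σ : Nat) => succ (succ (succ (succ (succ (succ (succ (succ σ)))))))
inferred type:
  Nat -> Nat
observation: the first redex contracted is a beta-redex; the normal form is reached in 90 normal-order steps.
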